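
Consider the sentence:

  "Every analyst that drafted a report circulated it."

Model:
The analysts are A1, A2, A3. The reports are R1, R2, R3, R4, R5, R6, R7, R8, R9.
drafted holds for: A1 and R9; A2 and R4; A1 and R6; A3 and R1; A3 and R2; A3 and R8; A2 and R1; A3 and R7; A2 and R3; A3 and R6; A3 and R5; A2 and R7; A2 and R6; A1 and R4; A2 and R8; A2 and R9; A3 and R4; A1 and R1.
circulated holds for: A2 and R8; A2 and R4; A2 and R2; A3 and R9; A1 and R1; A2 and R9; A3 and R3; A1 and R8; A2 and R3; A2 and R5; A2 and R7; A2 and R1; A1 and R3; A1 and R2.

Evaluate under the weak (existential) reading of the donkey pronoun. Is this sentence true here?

"it" takes "a report" as antecedent — a donkey pronoun bound across the clause boundary.
Weak reading: every analyst a with some drafted-report has at least one drafted-report r such that circulated(a,r).
Per analyst: A1:✓  A2:✓  A3:✗
A3 has no witness among its drafted-reports.

False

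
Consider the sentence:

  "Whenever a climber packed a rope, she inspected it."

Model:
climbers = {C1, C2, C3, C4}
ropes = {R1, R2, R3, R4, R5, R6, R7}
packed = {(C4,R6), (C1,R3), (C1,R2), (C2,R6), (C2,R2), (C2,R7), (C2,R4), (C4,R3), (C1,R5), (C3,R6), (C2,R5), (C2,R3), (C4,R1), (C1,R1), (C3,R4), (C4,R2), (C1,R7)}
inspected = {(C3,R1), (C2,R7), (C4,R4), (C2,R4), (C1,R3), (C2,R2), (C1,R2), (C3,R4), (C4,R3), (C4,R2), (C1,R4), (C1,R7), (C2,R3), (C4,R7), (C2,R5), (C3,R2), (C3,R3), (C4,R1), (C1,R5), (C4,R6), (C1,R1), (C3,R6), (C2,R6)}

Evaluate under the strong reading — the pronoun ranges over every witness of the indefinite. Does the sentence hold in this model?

"it" takes "a rope" as antecedent — a donkey pronoun bound across the clause boundary.
Strong reading: for every (c,r) with packed(c,r), inspected(c,r).
Restrictor pairs: (C1,R1) ✓  (C1,R2) ✓  (C1,R3) ✓  (C1,R5) ✓  (C1,R7) ✓  (C2,R2) ✓  (C2,R3) ✓  (C2,R4) ✓  (C2,R5) ✓  (C2,R6) ✓  (C2,R7) ✓  (C3,R4) ✓  (C3,R6) ✓  (C4,R1) ✓  (C4,R2) ✓  (C4,R3) ✓  (C4,R6) ✓
Every restrictor pair satisfies the scope.

True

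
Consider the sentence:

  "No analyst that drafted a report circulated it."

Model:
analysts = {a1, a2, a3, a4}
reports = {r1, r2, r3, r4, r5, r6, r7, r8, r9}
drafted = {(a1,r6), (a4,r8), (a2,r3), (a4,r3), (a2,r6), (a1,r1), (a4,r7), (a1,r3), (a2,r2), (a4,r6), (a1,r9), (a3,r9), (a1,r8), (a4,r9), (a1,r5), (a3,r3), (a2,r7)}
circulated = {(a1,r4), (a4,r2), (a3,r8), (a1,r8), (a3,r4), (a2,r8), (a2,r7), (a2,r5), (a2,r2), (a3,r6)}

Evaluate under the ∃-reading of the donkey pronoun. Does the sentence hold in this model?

False

"it" takes "a report" as antecedent — a donkey pronoun bound across the clause boundary.
Truth condition: for no (a,r) with drafted(a,r) does circulated(a,r) hold.
Restrictor pairs — does the scope hold? (a1,r1):fails  (a1,r3):fails  (a1,r5):fails  (a1,r6):fails  (a1,r8):holds  (a1,r9):fails  (a2,r2):holds  (a2,r3):fails  (a2,r6):fails  (a2,r7):holds  (a3,r3):fails  (a3,r9):fails  (a4,r3):fails  (a4,r6):fails  (a4,r7):fails  (a4,r8):fails  (a4,r9):fails
Scope holds for 3 pair(s), so the sentence is false.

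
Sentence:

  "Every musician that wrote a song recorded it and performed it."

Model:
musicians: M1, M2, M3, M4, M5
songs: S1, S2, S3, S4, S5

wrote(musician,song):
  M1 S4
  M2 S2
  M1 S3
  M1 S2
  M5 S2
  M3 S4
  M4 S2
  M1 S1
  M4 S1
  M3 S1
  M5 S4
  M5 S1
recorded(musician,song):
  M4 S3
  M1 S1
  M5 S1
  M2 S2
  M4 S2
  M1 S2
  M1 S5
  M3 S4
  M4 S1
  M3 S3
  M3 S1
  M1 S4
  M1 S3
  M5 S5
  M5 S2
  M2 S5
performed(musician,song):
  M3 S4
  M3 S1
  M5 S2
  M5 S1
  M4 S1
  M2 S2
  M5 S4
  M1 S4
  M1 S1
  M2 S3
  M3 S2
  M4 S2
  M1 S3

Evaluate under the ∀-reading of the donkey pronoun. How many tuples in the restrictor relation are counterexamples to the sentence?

"it" takes "a song" as antecedent — a donkey pronoun bound across the clause boundary.
Strong reading: for every (m,s) with wrote(m,s), recorded(m,s) ∧ performed(m,s).
Restrictor pairs: (M1,S1) ✓  (M1,S2) ✗  (M1,S3) ✓  (M1,S4) ✓  (M2,S2) ✓  (M3,S1) ✓  (M3,S4) ✓  (M4,S1) ✓  (M4,S2) ✓  (M5,S1) ✓  (M5,S2) ✓  (M5,S4) ✗
Counterexamples (restrictor pairs failing the scope): 2.

2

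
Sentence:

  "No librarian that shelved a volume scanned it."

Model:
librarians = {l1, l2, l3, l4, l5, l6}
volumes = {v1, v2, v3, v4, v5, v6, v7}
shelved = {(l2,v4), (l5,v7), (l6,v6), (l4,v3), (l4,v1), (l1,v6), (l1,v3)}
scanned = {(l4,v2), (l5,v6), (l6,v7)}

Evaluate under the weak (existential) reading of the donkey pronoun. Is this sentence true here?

True

"it" takes "a volume" as antecedent — a donkey pronoun bound across the clause boundary.
Truth condition: for no (l,v) with shelved(l,v) does scanned(l,v) hold.
Restrictor pairs — does the scope hold? (l1,v3):fails  (l1,v6):fails  (l2,v4):fails  (l4,v1):fails  (l4,v3):fails  (l5,v7):fails  (l6,v6):fails
Scope holds for no restrictor pair, so the sentence is true.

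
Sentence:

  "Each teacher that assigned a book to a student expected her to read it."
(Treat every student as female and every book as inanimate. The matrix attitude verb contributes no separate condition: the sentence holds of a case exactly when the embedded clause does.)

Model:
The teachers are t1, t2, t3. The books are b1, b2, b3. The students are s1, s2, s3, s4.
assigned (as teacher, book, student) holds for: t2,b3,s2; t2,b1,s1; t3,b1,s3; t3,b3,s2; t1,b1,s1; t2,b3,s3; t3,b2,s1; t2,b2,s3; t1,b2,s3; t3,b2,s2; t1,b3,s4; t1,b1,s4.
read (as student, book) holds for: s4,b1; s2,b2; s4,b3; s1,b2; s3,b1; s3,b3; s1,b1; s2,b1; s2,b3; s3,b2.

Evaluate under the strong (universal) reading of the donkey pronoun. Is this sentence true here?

"her" takes "a student" as antecedent and "it" takes "a book"; both are donkey pronouns co-varying with the restrictor.
Strong reading: for every (t,b,s) with assigned(t,b,s), read(s,b).
Restrictor triples: (t1,b1,s1)→read(s1,b1) ✓  (t1,b1,s4)→read(s4,b1) ✓  (t1,b2,s3)→read(s3,b2) ✓  (t1,b3,s4)→read(s4,b3) ✓  (t2,b1,s1)→read(s1,b1) ✓  (t2,b2,s3)→read(s3,b2) ✓  (t2,b3,s2)→read(s2,b3) ✓  (t2,b3,s3)→read(s3,b3) ✓  (t3,b1,s3)→read(s3,b1) ✓  (t3,b2,s1)→read(s1,b2) ✓  (t3,b2,s2)→read(s2,b2) ✓  (t3,b3,s2)→read(s2,b3) ✓
Every restrictor triple satisfies the scope.

True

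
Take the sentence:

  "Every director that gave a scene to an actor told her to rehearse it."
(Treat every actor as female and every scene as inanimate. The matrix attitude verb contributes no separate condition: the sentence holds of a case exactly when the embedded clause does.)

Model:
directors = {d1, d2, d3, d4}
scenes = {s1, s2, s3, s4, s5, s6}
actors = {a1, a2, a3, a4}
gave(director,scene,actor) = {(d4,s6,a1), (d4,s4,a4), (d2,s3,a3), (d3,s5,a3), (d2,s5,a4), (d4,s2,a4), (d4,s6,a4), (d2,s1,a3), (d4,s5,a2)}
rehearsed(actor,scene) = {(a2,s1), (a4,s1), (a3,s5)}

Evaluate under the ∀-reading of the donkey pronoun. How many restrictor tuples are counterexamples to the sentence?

8

"her" takes "an actor" as antecedent and "it" takes "a scene"; both are donkey pronouns co-varying with the restrictor.
Strong reading: for every (d,s,a) with gave(d,s,a), rehearsed(a,s).
Restrictor triples: (d2,s1,a3)→rehearsed(a3,s1) ✗  (d2,s3,a3)→rehearsed(a3,s3) ✗  (d2,s5,a4)→rehearsed(a4,s5) ✗  (d3,s5,a3)→rehearsed(a3,s5) ✓  (d4,s2,a4)→rehearsed(a4,s2) ✗  (d4,s4,a4)→rehearsed(a4,s4) ✗  (d4,s5,a2)→rehearsed(a2,s5) ✗  (d4,s6,a1)→rehearsed(a1,s6) ✗  (d4,s6,a4)→rehearsed(a4,s6) ✗
Counterexamples (restrictor triples failing the scope): 8.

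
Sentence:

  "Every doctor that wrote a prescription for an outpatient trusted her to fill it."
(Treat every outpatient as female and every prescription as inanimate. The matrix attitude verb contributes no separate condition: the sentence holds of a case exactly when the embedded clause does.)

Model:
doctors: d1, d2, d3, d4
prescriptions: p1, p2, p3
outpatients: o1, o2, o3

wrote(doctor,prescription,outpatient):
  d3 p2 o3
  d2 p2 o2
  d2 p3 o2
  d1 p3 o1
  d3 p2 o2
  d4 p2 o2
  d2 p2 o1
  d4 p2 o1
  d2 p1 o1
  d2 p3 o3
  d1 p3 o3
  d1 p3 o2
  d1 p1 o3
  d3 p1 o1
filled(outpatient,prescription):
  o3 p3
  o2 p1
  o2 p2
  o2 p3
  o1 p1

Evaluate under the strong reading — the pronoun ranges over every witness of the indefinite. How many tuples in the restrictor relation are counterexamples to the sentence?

"her" takes "an outpatient" as antecedent and "it" takes "a prescription"; both are donkey pronouns co-varying with the restrictor.
Strong reading: for every (d,p,o) with wrote(d,p,o), filled(o,p).
Restrictor triples: (d1,p1,o3)→filled(o3,p1) ✗  (d1,p3,o1)→filled(o1,p3) ✗  (d1,p3,o2)→filled(o2,p3) ✓  (d1,p3,o3)→filled(o3,p3) ✓  (d2,p1,o1)→filled(o1,p1) ✓  (d2,p2,o1)→filled(o1,p2) ✗  (d2,p2,o2)→filled(o2,p2) ✓  (d2,p3,o2)→filled(o2,p3) ✓  (d2,p3,o3)→filled(o3,p3) ✓  (d3,p1,o1)→filled(o1,p1) ✓  (d3,p2,o2)→filled(o2,p2) ✓  (d3,p2,o3)→filled(o3,p2) ✗  (d4,p2,o1)→filled(o1,p2) ✗  (d4,p2,o2)→filled(o2,p2) ✓
Counterexamples (restrictor triples failing the scope): 5.

5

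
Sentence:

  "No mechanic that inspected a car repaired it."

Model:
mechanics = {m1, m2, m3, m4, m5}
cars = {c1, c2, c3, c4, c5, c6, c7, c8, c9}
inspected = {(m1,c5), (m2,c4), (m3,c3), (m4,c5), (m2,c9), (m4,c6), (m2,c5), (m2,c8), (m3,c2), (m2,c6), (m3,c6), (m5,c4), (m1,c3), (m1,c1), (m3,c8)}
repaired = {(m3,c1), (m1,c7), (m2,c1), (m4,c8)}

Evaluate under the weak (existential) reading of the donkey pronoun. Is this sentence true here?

True

"it" takes "a car" as antecedent — a donkey pronoun bound across the clause boundary.
Truth condition: for no (m,c) with inspected(m,c) does repaired(m,c) hold.
Restrictor pairs — does the scope hold? (m1,c1):fails  (m1,c3):fails  (m1,c5):fails  (m2,c4):fails  (m2,c5):fails  (m2,c6):fails  (m2,c8):fails  (m2,c9):fails  (m3,c2):fails  (m3,c3):fails  (m3,c6):fails  (m3,c8):fails  (m4,c5):fails  (m4,c6):fails  (m5,c4):fails
Scope holds for no restrictor pair, so the sentence is true.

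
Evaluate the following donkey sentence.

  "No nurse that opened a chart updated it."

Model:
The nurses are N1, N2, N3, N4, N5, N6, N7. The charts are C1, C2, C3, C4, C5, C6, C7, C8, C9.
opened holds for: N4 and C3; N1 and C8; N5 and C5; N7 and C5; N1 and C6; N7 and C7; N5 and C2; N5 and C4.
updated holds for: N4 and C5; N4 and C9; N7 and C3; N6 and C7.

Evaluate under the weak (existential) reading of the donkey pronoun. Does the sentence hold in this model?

"it" takes "a chart" as antecedent — a donkey pronoun bound across the clause boundary.
Truth condition: for no (n,c) with opened(n,c) does updated(n,c) hold.
Restrictor pairs — does the scope hold? (N1,C6):fails  (N1,C8):fails  (N4,C3):fails  (N5,C2):fails  (N5,C4):fails  (N5,C5):fails  (N7,C5):fails  (N7,C7):fails
Scope holds for no restrictor pair, so the sentence is true.

True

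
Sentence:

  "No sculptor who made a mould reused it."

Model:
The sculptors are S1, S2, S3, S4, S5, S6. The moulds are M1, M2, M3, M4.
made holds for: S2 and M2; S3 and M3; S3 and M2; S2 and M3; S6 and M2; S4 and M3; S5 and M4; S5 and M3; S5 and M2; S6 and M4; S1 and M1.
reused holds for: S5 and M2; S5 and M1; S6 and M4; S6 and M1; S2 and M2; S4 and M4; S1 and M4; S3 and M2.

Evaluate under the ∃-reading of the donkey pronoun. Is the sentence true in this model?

False

"it" takes "a mould" as antecedent — a donkey pronoun bound across the clause boundary.
Truth condition: for no (s,m) with made(s,m) does reused(s,m) hold.
Restrictor pairs — does the scope hold? (S1,M1):fails  (S2,M2):holds  (S2,M3):fails  (S3,M2):holds  (S3,M3):fails  (S4,M3):fails  (S5,M2):holds  (S5,M3):fails  (S5,M4):fails  (S6,M2):fails  (S6,M4):holds
Scope holds for 4 pair(s), so the sentence is false.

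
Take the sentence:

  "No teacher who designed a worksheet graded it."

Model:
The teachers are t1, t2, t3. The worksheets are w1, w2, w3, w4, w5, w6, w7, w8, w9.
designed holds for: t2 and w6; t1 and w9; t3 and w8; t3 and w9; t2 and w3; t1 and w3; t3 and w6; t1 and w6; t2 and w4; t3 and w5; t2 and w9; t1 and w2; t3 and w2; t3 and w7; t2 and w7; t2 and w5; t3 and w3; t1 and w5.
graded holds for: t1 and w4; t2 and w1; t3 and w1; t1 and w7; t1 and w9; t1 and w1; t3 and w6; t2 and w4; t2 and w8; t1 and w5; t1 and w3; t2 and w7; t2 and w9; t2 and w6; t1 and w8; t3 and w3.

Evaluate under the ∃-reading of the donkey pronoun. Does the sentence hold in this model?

"it" takes "a worksheet" as antecedent — a donkey pronoun bound across the clause boundary.
Truth condition: for no (t,w) with designed(t,w) does graded(t,w) hold.
Restrictor pairs — does the scope hold? (t1,w2):fails  (t1,w3):holds  (t1,w5):holds  (t1,w6):fails  (t1,w9):holds  (t2,w3):fails  (t2,w4):holds  (t2,w5):fails  (t2,w6):holds  (t2,w7):holds  (t2,w9):holds  (t3,w2):fails  (t3,w3):holds  (t3,w5):fails  (t3,w6):holds  (t3,w7):fails  (t3,w8):fails  (t3,w9):fails
Scope holds for 9 pair(s), so the sentence is false.

False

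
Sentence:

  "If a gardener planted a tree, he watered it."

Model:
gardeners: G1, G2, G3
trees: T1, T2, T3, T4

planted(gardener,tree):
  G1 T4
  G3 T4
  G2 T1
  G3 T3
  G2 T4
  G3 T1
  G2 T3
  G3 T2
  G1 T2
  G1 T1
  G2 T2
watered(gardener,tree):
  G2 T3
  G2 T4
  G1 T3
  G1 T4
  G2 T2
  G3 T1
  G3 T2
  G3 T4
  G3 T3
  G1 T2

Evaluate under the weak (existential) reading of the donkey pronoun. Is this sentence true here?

"it" takes "a tree" as antecedent — a donkey pronoun bound across the clause boundary.
Weak reading: every gardener g with some planted-tree has at least one planted-tree t such that watered(g,t).
Per gardener: G1:✓  G2:✓  G3:✓
Every gardener in the restrictor has a witness.

True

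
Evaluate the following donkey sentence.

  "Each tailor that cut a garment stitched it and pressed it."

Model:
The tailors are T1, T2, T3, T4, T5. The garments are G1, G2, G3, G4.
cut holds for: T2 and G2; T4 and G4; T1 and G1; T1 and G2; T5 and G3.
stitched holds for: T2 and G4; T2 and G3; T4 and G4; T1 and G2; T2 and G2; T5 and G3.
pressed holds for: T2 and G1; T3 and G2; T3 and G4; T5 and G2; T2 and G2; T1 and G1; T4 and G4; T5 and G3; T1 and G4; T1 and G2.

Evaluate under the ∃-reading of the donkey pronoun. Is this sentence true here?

"it" takes "a garment" as antecedent — a donkey pronoun bound across the clause boundary.
Weak reading: every tailor t with some cut-garment has at least one cut-garment g such that stitched(t,g) ∧ pressed(t,g).
Per tailor: T1:✓  T2:✓  T4:✓  T5:✓
Every tailor in the restrictor has a witness.

True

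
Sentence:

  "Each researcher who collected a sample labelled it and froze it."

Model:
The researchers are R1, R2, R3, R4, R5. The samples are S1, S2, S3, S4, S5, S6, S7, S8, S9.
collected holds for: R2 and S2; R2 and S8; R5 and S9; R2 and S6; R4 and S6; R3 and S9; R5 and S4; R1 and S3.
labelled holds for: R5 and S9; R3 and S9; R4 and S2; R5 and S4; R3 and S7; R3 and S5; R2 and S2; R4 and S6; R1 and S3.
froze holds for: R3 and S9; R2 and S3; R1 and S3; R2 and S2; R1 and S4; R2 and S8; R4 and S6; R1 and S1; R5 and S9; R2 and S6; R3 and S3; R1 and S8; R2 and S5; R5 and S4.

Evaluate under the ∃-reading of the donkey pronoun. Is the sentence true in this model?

True

"it" takes "a sample" as antecedent — a donkey pronoun bound across the clause boundary.
Weak reading: every researcher r with some collected-sample has at least one collected-sample s such that labelled(r,s) ∧ froze(r,s).
Per researcher: R1:✓  R2:✓  R3:✓  R4:✓  R5:✓
Every researcher in the restrictor has a witness.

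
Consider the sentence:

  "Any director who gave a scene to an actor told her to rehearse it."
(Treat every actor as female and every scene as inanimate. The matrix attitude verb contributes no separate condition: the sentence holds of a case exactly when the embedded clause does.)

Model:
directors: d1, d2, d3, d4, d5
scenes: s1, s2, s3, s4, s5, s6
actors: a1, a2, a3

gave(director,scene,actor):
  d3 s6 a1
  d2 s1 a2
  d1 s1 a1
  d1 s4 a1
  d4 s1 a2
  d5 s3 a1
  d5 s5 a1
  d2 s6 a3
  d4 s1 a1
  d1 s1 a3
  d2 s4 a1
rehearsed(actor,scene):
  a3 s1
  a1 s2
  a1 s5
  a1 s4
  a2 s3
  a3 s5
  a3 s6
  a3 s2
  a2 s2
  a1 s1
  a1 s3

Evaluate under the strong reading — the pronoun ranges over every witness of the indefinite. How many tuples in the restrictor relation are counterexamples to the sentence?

3

"her" takes "an actor" as antecedent and "it" takes "a scene"; both are donkey pronouns co-varying with the restrictor.
Strong reading: for every (d,s,a) with gave(d,s,a), rehearsed(a,s).
Restrictor triples: (d1,s1,a1)→rehearsed(a1,s1) ✓  (d1,s1,a3)→rehearsed(a3,s1) ✓  (d1,s4,a1)→rehearsed(a1,s4) ✓  (d2,s1,a2)→rehearsed(a2,s1) ✗  (d2,s4,a1)→rehearsed(a1,s4) ✓  (d2,s6,a3)→rehearsed(a3,s6) ✓  (d3,s6,a1)→rehearsed(a1,s6) ✗  (d4,s1,a1)→rehearsed(a1,s1) ✓  (d4,s1,a2)→rehearsed(a2,s1) ✗  (d5,s3,a1)→rehearsed(a1,s3) ✓  (d5,s5,a1)→rehearsed(a1,s5) ✓
Counterexamples (restrictor triples failing the scope): 3.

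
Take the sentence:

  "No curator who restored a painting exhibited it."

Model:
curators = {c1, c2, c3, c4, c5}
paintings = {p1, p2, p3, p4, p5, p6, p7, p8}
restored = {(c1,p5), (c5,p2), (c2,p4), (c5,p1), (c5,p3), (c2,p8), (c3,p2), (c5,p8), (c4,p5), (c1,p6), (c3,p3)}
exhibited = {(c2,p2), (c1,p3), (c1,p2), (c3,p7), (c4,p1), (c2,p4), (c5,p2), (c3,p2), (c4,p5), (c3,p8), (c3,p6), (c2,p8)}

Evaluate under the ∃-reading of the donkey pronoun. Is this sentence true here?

"it" takes "a painting" as antecedent — a donkey pronoun bound across the clause boundary.
Truth condition: for no (c,p) with restored(c,p) does exhibited(c,p) hold.
Restrictor pairs — does the scope hold? (c1,p5):fails  (c1,p6):fails  (c2,p4):holds  (c2,p8):holds  (c3,p2):holds  (c3,p3):fails  (c4,p5):holds  (c5,p1):fails  (c5,p2):holds  (c5,p3):fails  (c5,p8):fails
Scope holds for 5 pair(s), so the sentence is false.

False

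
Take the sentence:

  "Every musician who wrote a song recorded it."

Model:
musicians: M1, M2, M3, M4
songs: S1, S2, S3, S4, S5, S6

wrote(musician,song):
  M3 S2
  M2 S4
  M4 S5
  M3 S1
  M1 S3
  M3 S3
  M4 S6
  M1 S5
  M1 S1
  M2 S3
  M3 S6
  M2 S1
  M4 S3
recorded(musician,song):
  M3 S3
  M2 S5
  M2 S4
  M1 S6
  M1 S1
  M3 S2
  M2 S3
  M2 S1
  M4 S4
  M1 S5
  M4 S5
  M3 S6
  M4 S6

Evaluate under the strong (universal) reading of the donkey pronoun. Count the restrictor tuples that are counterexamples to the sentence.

3

"it" takes "a song" as antecedent — a donkey pronoun bound across the clause boundary.
Strong reading: for every (m,s) with wrote(m,s), recorded(m,s).
Restrictor pairs: (M1,S1) ✓  (M1,S3) ✗  (M1,S5) ✓  (M2,S1) ✓  (M2,S3) ✓  (M2,S4) ✓  (M3,S1) ✗  (M3,S2) ✓  (M3,S3) ✓  (M3,S6) ✓  (M4,S3) ✗  (M4,S5) ✓  (M4,S6) ✓
Counterexamples (restrictor pairs failing the scope): 3.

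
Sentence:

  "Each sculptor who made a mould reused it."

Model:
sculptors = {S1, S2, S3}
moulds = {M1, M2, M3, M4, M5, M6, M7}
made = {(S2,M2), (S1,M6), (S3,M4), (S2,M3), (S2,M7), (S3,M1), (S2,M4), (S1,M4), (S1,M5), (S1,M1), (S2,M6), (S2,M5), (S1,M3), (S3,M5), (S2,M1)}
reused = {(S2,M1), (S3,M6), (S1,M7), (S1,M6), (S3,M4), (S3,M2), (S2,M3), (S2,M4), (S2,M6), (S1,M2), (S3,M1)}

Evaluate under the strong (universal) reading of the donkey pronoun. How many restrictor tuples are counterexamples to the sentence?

8

"it" takes "a mould" as antecedent — a donkey pronoun bound across the clause boundary.
Strong reading: for every (s,m) with made(s,m), reused(s,m).
Restrictor pairs: (S1,M1) ✗  (S1,M3) ✗  (S1,M4) ✗  (S1,M5) ✗  (S1,M6) ✓  (S2,M1) ✓  (S2,M2) ✗  (S2,M3) ✓  (S2,M4) ✓  (S2,M5) ✗  (S2,M6) ✓  (S2,M7) ✗  (S3,M1) ✓  (S3,M4) ✓  (S3,M5) ✗
Counterexamples (restrictor pairs failing the scope): 8.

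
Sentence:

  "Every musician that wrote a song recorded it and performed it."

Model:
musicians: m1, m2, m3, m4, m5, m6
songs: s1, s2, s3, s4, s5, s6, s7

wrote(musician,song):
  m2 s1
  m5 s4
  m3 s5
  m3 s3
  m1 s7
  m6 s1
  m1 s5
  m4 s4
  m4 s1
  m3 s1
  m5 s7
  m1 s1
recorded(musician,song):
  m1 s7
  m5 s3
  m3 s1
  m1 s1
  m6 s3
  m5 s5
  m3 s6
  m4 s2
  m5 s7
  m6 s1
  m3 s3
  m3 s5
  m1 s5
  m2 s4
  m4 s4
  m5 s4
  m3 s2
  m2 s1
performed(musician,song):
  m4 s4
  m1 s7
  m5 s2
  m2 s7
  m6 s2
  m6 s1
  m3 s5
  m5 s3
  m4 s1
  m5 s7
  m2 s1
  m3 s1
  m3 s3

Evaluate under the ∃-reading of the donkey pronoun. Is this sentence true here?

True

"it" takes "a song" as antecedent — a donkey pronoun bound across the clause boundary.
Weak reading: every musician m with some wrote-song has at least one wrote-song s such that recorded(m,s) ∧ performed(m,s).
Per musician: m1:✓  m2:✓  m3:✓  m4:✓  m5:✓  m6:✓
Every musician in the restrictor has a witness.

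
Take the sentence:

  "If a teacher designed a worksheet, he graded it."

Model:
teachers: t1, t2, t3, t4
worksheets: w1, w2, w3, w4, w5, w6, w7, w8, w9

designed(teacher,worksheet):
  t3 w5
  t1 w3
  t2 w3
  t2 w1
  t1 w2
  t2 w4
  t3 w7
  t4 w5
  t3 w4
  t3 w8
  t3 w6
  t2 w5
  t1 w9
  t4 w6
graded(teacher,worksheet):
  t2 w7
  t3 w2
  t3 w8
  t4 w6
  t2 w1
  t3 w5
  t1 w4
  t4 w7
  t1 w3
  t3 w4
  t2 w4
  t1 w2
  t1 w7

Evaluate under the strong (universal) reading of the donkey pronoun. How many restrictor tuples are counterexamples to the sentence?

6

"it" takes "a worksheet" as antecedent — a donkey pronoun bound across the clause boundary.
Strong reading: for every (t,w) with designed(t,w), graded(t,w).
Restrictor pairs: (t1,w2) ✓  (t1,w3) ✓  (t1,w9) ✗  (t2,w1) ✓  (t2,w3) ✗  (t2,w4) ✓  (t2,w5) ✗  (t3,w4) ✓  (t3,w5) ✓  (t3,w6) ✗  (t3,w7) ✗  (t3,w8) ✓  (t4,w5) ✗  (t4,w6) ✓
Counterexamples (restrictor pairs failing the scope): 6.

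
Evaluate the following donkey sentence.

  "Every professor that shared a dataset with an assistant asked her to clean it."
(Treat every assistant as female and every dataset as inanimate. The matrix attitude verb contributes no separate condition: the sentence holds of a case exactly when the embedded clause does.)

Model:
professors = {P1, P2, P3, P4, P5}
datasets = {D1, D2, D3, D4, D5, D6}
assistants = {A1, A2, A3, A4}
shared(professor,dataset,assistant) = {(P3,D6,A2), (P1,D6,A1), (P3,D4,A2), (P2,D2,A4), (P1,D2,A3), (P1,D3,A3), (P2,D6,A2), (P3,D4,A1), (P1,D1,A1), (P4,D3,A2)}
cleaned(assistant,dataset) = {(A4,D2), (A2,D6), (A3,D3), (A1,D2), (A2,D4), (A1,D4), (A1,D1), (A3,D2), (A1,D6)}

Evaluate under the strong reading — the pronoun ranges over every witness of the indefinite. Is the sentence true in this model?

"her" takes "an assistant" as antecedent and "it" takes "a dataset"; both are donkey pronouns co-varying with the restrictor.
Strong reading: for every (p,d,a) with shared(p,d,a), cleaned(a,d).
Restrictor triples: (P1,D1,A1)→cleaned(A1,D1) ✓  (P1,D2,A3)→cleaned(A3,D2) ✓  (P1,D3,A3)→cleaned(A3,D3) ✓  (P1,D6,A1)→cleaned(A1,D6) ✓  (P2,D2,A4)→cleaned(A4,D2) ✓  (P2,D6,A2)→cleaned(A2,D6) ✓  (P3,D4,A1)→cleaned(A1,D4) ✓  (P3,D4,A2)→cleaned(A2,D4) ✓  (P3,D6,A2)→cleaned(A2,D6) ✓  (P4,D3,A2)→cleaned(A2,D3) ✗
Counterexample: (P4,D3,A2) — cleaned(A2,D3) does not hold.

False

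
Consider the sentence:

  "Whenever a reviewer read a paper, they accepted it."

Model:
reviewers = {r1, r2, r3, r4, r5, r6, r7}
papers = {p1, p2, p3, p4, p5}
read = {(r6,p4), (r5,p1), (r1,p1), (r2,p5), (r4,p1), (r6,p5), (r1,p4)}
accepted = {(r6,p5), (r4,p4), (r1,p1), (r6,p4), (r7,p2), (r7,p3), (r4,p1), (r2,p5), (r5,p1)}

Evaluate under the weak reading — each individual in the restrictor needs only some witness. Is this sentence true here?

"it" takes "a paper" as antecedent — a donkey pronoun bound across the clause boundary.
Weak reading: every reviewer r with some read-paper has at least one read-paper p such that accepted(r,p).
Per reviewer: r1:✓  r2:✓  r4:✓  r5:✓  r6:✓
Every reviewer in the restrictor has a witness.

True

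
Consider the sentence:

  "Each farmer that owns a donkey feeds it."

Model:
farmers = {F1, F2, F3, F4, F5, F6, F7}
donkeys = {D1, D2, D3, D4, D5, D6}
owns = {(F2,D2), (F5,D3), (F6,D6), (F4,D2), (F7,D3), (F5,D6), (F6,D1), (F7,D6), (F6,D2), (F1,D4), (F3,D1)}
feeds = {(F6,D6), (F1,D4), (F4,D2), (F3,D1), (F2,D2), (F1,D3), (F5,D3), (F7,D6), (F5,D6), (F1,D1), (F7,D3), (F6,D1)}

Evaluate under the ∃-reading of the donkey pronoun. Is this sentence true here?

"it" takes "a donkey" as antecedent — a donkey pronoun bound across the clause boundary.
Weak reading: every farmer f with some owns-donkey has at least one owns-donkey d such that feeds(f,d).
Per farmer: F1:✓  F2:✓  F3:✓  F4:✓  F5:✓  F6:✓  F7:✓
Every farmer in the restrictor has a witness.

True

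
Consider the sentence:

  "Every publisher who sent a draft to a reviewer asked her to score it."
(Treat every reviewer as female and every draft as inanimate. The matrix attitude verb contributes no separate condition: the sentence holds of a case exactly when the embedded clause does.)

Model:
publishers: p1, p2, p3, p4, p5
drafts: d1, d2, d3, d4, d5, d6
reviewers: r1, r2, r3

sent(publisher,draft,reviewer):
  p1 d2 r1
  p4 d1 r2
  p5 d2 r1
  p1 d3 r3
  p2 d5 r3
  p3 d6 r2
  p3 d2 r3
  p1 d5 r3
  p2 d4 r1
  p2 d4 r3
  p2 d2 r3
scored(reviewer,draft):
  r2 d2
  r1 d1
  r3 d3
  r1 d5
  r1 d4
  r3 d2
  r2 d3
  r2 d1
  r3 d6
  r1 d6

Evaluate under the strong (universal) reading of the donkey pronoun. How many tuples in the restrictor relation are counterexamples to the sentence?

6

"her" takes "a reviewer" as antecedent and "it" takes "a draft"; both are donkey pronouns co-varying with the restrictor.
Strong reading: for every (p,d,r) with sent(p,d,r), scored(r,d).
Restrictor triples: (p1,d2,r1)→scored(r1,d2) ✗  (p1,d3,r3)→scored(r3,d3) ✓  (p1,d5,r3)→scored(r3,d5) ✗  (p2,d2,r3)→scored(r3,d2) ✓  (p2,d4,r1)→scored(r1,d4) ✓  (p2,d4,r3)→scored(r3,d4) ✗  (p2,d5,r3)→scored(r3,d5) ✗  (p3,d2,r3)→scored(r3,d2) ✓  (p3,d6,r2)→scored(r2,d6) ✗  (p4,d1,r2)→scored(r2,d1) ✓  (p5,d2,r1)→scored(r1,d2) ✗
Counterexamples (restrictor triples failing the scope): 6.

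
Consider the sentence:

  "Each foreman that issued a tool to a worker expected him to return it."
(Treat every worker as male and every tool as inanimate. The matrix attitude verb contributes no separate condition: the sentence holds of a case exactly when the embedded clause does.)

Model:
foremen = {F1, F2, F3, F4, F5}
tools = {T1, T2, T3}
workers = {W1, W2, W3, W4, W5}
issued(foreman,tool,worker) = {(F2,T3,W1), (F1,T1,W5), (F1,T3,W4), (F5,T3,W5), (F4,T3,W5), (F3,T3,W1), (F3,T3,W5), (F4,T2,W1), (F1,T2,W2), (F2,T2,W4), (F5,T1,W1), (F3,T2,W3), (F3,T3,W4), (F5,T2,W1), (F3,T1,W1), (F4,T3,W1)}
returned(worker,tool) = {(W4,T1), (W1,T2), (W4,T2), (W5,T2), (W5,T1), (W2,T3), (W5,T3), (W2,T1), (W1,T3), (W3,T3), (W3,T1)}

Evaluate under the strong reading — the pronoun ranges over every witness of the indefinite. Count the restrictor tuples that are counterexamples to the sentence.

"him" takes "a worker" as antecedent and "it" takes "a tool"; both are donkey pronouns co-varying with the restrictor.
Strong reading: for every (f,t,w) with issued(f,t,w), returned(w,t).
Restrictor triples: (F1,T1,W5)→returned(W5,T1) ✓  (F1,T2,W2)→returned(W2,T2) ✗  (F1,T3,W4)→returned(W4,T3) ✗  (F2,T2,W4)→returned(W4,T2) ✓  (F2,T3,W1)→returned(W1,T3) ✓  (F3,T1,W1)→returned(W1,T1) ✗  (F3,T2,W3)→returned(W3,T2) ✗  (F3,T3,W1)→returned(W1,T3) ✓  (F3,T3,W4)→returned(W4,T3) ✗  (F3,T3,W5)→returned(W5,T3) ✓  (F4,T2,W1)→returned(W1,T2) ✓  (F4,T3,W1)→returned(W1,T3) ✓  (F4,T3,W5)→returned(W5,T3) ✓  (F5,T1,W1)→returned(W1,T1) ✗  (F5,T2,W1)→returned(W1,T2) ✓  (F5,T3,W5)→returned(W5,T3) ✓
Counterexamples (restrictor triples failing the scope): 6.

6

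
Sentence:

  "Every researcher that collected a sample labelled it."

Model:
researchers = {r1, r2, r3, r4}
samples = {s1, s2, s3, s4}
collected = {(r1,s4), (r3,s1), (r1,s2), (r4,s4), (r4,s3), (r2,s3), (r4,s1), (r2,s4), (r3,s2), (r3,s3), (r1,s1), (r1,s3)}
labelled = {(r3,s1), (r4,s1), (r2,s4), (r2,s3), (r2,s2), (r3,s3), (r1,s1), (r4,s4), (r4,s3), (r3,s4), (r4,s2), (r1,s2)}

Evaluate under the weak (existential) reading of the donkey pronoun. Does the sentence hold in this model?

"it" takes "a sample" as antecedent — a donkey pronoun bound across the clause boundary.
Weak reading: every researcher r with some collected-sample has at least one collected-sample s such that labelled(r,s).
Per researcher: r1:✓  r2:✓  r3:✓  r4:✓
Every researcher in the restrictor has a witness.

True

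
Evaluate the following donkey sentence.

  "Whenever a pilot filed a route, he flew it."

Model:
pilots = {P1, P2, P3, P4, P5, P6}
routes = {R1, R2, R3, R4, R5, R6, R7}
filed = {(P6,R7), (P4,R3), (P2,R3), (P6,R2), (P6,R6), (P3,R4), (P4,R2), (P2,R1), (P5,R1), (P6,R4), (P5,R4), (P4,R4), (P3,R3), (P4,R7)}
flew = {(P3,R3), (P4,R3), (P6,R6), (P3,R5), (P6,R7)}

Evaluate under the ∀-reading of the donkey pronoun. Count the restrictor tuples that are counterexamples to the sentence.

10

"it" takes "a route" as antecedent — a donkey pronoun bound across the clause boundary.
Strong reading: for every (p,r) with filed(p,r), flew(p,r).
Restrictor pairs: (P2,R1) ✗  (P2,R3) ✗  (P3,R3) ✓  (P3,R4) ✗  (P4,R2) ✗  (P4,R3) ✓  (P4,R4) ✗  (P4,R7) ✗  (P5,R1) ✗  (P5,R4) ✗  (P6,R2) ✗  (P6,R4) ✗  (P6,R6) ✓  (P6,R7) ✓
Counterexamples (restrictor pairs failing the scope): 10.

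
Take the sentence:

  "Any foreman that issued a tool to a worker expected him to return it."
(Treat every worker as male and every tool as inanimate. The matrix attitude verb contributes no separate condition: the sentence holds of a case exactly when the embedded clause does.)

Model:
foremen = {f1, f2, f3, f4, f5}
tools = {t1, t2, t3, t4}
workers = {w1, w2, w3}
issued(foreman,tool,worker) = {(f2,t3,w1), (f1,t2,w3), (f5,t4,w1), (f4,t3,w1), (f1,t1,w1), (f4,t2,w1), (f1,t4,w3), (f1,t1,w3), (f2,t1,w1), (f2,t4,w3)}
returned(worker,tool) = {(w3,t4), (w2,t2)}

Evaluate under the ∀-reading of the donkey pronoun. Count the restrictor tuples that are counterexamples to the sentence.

8

"him" takes "a worker" as antecedent and "it" takes "a tool"; both are donkey pronouns co-varying with the restrictor.
Strong reading: for every (f,t,w) with issued(f,t,w), returned(w,t).
Restrictor triples: (f1,t1,w1)→returned(w1,t1) ✗  (f1,t1,w3)→returned(w3,t1) ✗  (f1,t2,w3)→returned(w3,t2) ✗  (f1,t4,w3)→returned(w3,t4) ✓  (f2,t1,w1)→returned(w1,t1) ✗  (f2,t3,w1)→returned(w1,t3) ✗  (f2,t4,w3)→returned(w3,t4) ✓  (f4,t2,w1)→returned(w1,t2) ✗  (f4,t3,w1)→returned(w1,t3) ✗  (f5,t4,w1)→returned(w1,t4) ✗
Counterexamples (restrictor triples failing the scope): 8.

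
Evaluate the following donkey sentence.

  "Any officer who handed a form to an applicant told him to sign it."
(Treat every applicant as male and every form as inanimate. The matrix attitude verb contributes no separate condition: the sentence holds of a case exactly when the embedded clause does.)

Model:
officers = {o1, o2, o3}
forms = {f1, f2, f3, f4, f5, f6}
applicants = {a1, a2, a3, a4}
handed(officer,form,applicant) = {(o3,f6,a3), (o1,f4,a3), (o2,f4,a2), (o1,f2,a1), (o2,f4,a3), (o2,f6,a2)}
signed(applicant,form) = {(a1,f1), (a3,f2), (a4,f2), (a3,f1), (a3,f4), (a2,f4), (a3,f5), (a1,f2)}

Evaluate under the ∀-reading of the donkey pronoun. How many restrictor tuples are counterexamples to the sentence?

"him" takes "an applicant" as antecedent and "it" takes "a form"; both are donkey pronouns co-varying with the restrictor.
Strong reading: for every (o,f,a) with handed(o,f,a), signed(a,f).
Restrictor triples: (o1,f2,a1)→signed(a1,f2) ✓  (o1,f4,a3)→signed(a3,f4) ✓  (o2,f4,a2)→signed(a2,f4) ✓  (o2,f4,a3)→signed(a3,f4) ✓  (o2,f6,a2)→signed(a2,f6) ✗  (o3,f6,a3)→signed(a3,f6) ✗
Counterexamples (restrictor triples failing the scope): 2.

2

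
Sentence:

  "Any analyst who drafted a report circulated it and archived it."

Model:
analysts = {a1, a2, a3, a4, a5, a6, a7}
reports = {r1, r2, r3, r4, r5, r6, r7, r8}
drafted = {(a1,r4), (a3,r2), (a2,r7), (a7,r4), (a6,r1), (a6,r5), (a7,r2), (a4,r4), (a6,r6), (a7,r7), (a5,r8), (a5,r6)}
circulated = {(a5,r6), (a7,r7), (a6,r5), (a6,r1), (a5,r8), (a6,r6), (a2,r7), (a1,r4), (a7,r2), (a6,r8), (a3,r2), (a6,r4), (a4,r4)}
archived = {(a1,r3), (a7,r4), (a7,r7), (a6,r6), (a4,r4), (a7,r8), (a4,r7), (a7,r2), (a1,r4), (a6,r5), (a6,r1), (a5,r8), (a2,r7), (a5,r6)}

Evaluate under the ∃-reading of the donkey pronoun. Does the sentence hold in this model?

"it" takes "a report" as antecedent — a donkey pronoun bound across the clause boundary.
Weak reading: every analyst a with some drafted-report has at least one drafted-report r such that circulated(a,r) ∧ archived(a,r).
Per analyst: a1:✓  a2:✓  a3:✗  a4:✓  a5:✓  a6:✓  a7:✓
a3 has no witness among its drafted-reports.

False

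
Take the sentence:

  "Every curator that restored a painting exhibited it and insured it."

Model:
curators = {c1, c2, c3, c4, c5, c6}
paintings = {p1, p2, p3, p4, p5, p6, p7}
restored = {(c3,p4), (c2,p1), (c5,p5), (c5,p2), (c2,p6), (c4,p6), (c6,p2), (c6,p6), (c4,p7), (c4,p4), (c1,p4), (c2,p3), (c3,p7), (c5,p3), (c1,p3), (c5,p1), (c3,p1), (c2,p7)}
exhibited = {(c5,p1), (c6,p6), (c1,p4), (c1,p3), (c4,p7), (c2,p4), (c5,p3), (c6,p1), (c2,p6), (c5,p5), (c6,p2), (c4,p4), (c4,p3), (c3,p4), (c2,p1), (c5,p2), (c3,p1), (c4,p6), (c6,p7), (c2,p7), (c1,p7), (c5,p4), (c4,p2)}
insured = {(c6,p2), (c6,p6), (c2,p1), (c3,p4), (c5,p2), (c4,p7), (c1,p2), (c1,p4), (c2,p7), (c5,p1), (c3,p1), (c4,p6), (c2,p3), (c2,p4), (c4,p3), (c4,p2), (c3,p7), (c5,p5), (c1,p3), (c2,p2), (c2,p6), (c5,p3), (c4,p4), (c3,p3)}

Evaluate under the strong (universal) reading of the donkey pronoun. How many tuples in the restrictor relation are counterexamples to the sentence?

2

"it" takes "a painting" as antecedent — a donkey pronoun bound across the clause boundary.
Strong reading: for every (c,p) with restored(c,p), exhibited(c,p) ∧ insured(c,p).
Restrictor pairs: (c1,p3) ✓  (c1,p4) ✓  (c2,p1) ✓  (c2,p3) ✗  (c2,p6) ✓  (c2,p7) ✓  (c3,p1) ✓  (c3,p4) ✓  (c3,p7) ✗  (c4,p4) ✓  (c4,p6) ✓  (c4,p7) ✓  (c5,p1) ✓  (c5,p2) ✓  (c5,p3) ✓  (c5,p5) ✓  (c6,p2) ✓  (c6,p6) ✓
Counterexamples (restrictor pairs failing the scope): 2.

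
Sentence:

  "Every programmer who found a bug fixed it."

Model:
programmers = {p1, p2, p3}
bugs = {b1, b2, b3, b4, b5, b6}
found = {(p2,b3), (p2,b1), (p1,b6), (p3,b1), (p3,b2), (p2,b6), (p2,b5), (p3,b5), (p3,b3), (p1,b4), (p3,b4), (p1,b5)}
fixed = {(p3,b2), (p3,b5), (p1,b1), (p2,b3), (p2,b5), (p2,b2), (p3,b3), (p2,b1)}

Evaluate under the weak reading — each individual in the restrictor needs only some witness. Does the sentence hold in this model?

False

"it" takes "a bug" as antecedent — a donkey pronoun bound across the clause boundary.
Weak reading: every programmer p with some found-bug has at least one found-bug b such that fixed(p,b).
Per programmer: p1:✗  p2:✓  p3:✓
p1 has no witness among its found-bugs.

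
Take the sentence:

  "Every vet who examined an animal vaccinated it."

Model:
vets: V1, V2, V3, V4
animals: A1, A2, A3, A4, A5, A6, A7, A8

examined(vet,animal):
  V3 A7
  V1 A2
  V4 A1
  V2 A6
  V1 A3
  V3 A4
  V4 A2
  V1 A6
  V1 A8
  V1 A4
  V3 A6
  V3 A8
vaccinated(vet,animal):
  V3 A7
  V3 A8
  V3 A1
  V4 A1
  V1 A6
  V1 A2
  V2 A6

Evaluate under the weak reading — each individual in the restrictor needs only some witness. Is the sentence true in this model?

True

"it" takes "an animal" as antecedent — a donkey pronoun bound across the clause boundary.
Weak reading: every vet v with some examined-animal has at least one examined-animal a such that vaccinated(v,a).
Per vet: V1:✓  V2:✓  V3:✓  V4:✓
Every vet in the restrictor has a witness.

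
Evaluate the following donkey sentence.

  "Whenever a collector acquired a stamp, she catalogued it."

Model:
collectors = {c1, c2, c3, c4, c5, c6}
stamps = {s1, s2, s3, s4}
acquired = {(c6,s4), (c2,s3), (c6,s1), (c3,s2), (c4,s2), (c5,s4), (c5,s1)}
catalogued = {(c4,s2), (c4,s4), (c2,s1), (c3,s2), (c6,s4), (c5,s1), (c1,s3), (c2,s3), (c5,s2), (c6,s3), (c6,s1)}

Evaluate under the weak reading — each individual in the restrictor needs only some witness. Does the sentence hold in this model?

"it" takes "a stamp" as antecedent — a donkey pronoun bound across the clause boundary.
Weak reading: every collector c with some acquired-stamp has at least one acquired-stamp s such that catalogued(c,s).
Per collector: c2:✓  c3:✓  c4:✓  c5:✓  c6:✓
Every collector in the restrictor has a witness.

True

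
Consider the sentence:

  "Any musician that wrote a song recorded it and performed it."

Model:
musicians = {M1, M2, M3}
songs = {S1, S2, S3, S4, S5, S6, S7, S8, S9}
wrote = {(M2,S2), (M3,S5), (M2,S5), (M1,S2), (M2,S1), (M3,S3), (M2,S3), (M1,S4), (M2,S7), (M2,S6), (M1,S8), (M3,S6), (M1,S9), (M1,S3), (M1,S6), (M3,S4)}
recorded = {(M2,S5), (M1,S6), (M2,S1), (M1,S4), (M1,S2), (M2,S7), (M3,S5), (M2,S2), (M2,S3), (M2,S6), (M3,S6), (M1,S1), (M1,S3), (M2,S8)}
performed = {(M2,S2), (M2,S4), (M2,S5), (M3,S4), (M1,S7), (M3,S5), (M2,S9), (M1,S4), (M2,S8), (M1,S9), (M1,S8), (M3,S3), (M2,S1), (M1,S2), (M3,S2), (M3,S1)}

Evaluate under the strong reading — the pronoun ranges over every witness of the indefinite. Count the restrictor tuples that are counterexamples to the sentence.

"it" takes "a song" as antecedent — a donkey pronoun bound across the clause boundary.
Strong reading: for every (m,s) with wrote(m,s), recorded(m,s) ∧ performed(m,s).
Restrictor pairs: (M1,S2) ✓  (M1,S3) ✗  (M1,S4) ✓  (M1,S6) ✗  (M1,S8) ✗  (M1,S9) ✗  (M2,S1) ✓  (M2,S2) ✓  (M2,S3) ✗  (M2,S5) ✓  (M2,S6) ✗  (M2,S7) ✗  (M3,S3) ✗  (M3,S4) ✗  (M3,S5) ✓  (M3,S6) ✗
Counterexamples (restrictor pairs failing the scope): 10.

10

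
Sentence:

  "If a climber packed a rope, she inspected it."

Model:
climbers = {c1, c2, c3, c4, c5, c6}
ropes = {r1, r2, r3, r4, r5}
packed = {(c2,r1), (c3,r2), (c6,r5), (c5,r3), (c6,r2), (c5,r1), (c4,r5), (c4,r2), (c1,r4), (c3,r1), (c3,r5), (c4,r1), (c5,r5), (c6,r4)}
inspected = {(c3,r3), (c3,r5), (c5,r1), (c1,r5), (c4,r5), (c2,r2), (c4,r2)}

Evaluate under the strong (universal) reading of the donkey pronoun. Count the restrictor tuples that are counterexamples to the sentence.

10

"it" takes "a rope" as antecedent — a donkey pronoun bound across the clause boundary.
Strong reading: for every (c,r) with packed(c,r), inspected(c,r).
Restrictor pairs: (c1,r4) ✗  (c2,r1) ✗  (c3,r1) ✗  (c3,r2) ✗  (c3,r5) ✓  (c4,r1) ✗  (c4,r2) ✓  (c4,r5) ✓  (c5,r1) ✓  (c5,r3) ✗  (c5,r5) ✗  (c6,r2) ✗  (c6,r4) ✗  (c6,r5) ✗
Counterexamples (restrictor pairs failing the scope): 10.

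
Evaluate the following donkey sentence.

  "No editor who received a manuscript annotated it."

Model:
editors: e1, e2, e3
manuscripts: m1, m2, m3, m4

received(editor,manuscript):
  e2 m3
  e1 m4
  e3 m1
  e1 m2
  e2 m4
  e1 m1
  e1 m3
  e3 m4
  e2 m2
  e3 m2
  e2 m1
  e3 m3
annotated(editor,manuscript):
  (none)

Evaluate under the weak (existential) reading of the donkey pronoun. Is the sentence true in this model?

"it" takes "a manuscript" as antecedent — a donkey pronoun bound across the clause boundary.
Truth condition: for no (e,m) with received(e,m) does annotated(e,m) hold.
Restrictor pairs — does the scope hold? (e1,m1):fails  (e1,m2):fails  (e1,m3):fails  (e1,m4):fails  (e2,m1):fails  (e2,m2):fails  (e2,m3):fails  (e2,m4):fails  (e3,m1):fails  (e3,m2):fails  (e3,m3):fails  (e3,m4):fails
Scope holds for no restrictor pair, so the sentence is true.

True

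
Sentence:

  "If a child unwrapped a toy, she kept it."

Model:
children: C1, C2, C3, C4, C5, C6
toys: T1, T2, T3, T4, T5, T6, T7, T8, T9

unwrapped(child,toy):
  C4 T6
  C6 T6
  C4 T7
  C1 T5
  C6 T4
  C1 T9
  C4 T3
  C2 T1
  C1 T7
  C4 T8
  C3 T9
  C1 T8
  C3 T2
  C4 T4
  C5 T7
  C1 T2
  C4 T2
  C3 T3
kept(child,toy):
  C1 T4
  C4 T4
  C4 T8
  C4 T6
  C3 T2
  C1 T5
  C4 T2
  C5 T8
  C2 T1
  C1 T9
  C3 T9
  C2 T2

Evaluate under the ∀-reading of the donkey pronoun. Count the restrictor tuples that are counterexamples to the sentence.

9

"it" takes "a toy" as antecedent — a donkey pronoun bound across the clause boundary.
Strong reading: for every (c,t) with unwrapped(c,t), kept(c,t).
Restrictor pairs: (C1,T2) ✗  (C1,T5) ✓  (C1,T7) ✗  (C1,T8) ✗  (C1,T9) ✓  (C2,T1) ✓  (C3,T2) ✓  (C3,T3) ✗  (C3,T9) ✓  (C4,T2) ✓  (C4,T3) ✗  (C4,T4) ✓  (C4,T6) ✓  (C4,T7) ✗  (C4,T8) ✓  (C5,T7) ✗  (C6,T4) ✗  (C6,T6) ✗
Counterexamples (restrictor pairs failing the scope): 9.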